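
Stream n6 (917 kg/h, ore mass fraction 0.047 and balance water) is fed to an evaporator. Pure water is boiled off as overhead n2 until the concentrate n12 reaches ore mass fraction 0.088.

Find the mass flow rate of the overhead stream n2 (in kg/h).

ore is conserved: 917×0.047 = 43.099 kg/h all reports to the concentrate.
Concentrate = 43.099/(target fraction) = 489.76 kg/h.
Overhead = 917 − 489.76 = 427.24 kg/h.

427.2 kg/h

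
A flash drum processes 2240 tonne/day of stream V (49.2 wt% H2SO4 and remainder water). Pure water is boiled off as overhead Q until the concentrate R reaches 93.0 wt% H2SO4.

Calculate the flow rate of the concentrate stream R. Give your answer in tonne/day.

H2SO4 is conserved: 2240×0.492 = 1102.1 tonne/day all reports to the concentrate.
Concentrate = 1102.1/(target fraction) = 1185 tonne/day.

1185 tonne/day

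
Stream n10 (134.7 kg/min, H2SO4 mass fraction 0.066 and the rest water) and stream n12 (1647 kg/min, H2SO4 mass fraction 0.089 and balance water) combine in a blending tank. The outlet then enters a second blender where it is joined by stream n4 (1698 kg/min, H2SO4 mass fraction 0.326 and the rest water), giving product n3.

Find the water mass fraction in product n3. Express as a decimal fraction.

0.796

Overall, product flow = 3479.7 kg/min.
water in = 134.7×0.934 + 1647×0.911 + 1698×0.674 = 2770.7 kg/min.
water fraction in n3 = 0.796.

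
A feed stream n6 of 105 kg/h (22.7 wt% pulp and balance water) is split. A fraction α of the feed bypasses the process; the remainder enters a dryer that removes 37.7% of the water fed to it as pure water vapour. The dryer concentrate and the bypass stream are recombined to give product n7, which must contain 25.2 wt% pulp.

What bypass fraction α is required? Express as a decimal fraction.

0.660

All 105×0.227 = 23.835 kg/h of pulp reaches n7, so n7 = 23.835/0.252 = 94.583 kg/h and vapour = 10.417 kg/h.
The evaporator receives (1−α)·105 of feed at 0.773 water and removes 0.377 of that water:
0.377×0.773×(1−α)×105 = 10.417
(1−α) = 10.417/30.599 = 0.3404;  α = 0.6596.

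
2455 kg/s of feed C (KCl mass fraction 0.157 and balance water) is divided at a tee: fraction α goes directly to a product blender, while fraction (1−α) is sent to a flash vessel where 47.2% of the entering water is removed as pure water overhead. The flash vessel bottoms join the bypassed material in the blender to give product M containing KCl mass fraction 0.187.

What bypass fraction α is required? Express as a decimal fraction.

0.597

All 2455×0.157 = 385.44 kg/s of KCl reaches M, so M = 385.44/0.187 = 2061.1 kg/s and vapour = 393.85 kg/s.
The evaporator receives (1−α)·2455 of feed at 0.843 water and removes 0.472 of that water:
0.472×0.843×(1−α)×2455 = 393.85
(1−α) = 393.85/976.83 = 0.4032;  α = 0.5968.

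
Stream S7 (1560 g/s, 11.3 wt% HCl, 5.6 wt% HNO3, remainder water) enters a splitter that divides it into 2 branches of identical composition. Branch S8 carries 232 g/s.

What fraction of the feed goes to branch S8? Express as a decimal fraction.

0.149

Fraction to S8 = 232/1560 = 0.1487.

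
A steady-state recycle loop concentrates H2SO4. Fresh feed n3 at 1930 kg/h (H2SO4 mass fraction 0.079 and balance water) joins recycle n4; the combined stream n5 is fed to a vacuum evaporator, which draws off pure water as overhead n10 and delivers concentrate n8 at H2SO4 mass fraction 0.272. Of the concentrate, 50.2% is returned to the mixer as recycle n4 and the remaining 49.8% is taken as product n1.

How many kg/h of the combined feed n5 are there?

Overall H2SO4 balance (none leaves overhead): H2SO4 in fresh feed = H2SO4 in product, i.e. 1930×0.079 = (1−0.502)·n8·0.272.
n8 = 152.47/(0.272×0.498) = 1125.6 kg/h.
Recycle n4 = 0.502×1125.6 = 565.05 kg/h.
Combined feed n5 = 1930 + 565.05 = 2495.1 kg/h.

2495 kg/h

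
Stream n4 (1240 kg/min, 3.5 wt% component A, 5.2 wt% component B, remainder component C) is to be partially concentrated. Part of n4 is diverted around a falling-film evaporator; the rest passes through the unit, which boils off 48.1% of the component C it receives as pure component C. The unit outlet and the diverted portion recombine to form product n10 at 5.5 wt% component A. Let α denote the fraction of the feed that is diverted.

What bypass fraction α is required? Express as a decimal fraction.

All 1240×0.035 = 43.4 kg/min of component A reaches n10, so n10 = 43.4/0.055 = 789.09 kg/min and vapour = 450.91 kg/min.
The evaporator receives (1−α)·1240 of feed at 0.913 component C and removes 0.481 of that component C:
0.481×0.913×(1−α)×1240 = 450.91
(1−α) = 450.91/544.55 = 0.8280;  α = 0.1720.

0.172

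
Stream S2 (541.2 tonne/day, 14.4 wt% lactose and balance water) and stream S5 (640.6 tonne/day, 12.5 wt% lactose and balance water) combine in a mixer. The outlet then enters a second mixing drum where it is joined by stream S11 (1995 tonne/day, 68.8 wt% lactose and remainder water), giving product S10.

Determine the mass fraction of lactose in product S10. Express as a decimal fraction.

Overall, product flow = 3176.8 tonne/day.
lactose in = 541.2×0.144 + 640.6×0.125 + 1995×0.688 = 1530.6 tonne/day.
lactose fraction in S10 = 0.4818.

0.4818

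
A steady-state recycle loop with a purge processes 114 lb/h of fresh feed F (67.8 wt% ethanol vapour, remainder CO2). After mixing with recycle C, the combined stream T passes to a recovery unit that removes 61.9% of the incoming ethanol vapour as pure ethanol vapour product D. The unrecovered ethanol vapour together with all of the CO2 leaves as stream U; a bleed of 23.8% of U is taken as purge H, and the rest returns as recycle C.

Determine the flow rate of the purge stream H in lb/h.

CO2 enters only via F and leaves only via the purge: 114×0.322 = 0.238×(CO2 in U), and the recovery unit passes all CO2, so CO2 in T = CO2 in U = 154.24 lb/h.
ethanol vapour in T: m_A = 114×0.678 + (1−0.238)·(1−0.619)·m_A, so m_A = 77.292/0.7097 = 108.91 lb/h.
U = (1−0.619)×108.91 + 154.24 = 195.73 lb/h.
Purge H = 0.238×195.73 = 46.584 lb/h.

46.58 lb/h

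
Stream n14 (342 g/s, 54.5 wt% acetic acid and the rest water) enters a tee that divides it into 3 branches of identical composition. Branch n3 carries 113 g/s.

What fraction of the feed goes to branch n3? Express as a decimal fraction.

0.330

Fraction to n3 = 113/342 = 0.3304.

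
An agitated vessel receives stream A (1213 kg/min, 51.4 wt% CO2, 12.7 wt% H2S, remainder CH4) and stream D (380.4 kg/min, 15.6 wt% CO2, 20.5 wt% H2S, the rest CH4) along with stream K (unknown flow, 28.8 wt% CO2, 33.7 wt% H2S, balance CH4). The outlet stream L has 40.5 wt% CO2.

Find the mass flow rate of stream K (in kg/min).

320.5 kg/min

Let K be the unknown flow. Total out = 1593.4 + K.
CO2 balance: 682.82 + 0.288·K = 0.405·(1593.4 + K)
(0.288 − 0.405)·K = 0.405×1593.4 − 682.82 = -37.497
K = -37.497 / -0.117 = 320.49 kg/min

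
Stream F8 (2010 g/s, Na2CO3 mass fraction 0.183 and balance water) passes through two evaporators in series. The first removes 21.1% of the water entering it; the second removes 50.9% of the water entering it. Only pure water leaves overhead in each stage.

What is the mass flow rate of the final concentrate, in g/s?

1004 g/s

water in feed = 2010×0.817 = 1642.2 g/s.
After stage 1: water left = (1−0.211)×1642.2 = 1295.7; stream total = 1663.5 g/s.
After stage 2: water left = (1−0.509)×1295.7 = 636.18; final concentrate = 1004 g/s.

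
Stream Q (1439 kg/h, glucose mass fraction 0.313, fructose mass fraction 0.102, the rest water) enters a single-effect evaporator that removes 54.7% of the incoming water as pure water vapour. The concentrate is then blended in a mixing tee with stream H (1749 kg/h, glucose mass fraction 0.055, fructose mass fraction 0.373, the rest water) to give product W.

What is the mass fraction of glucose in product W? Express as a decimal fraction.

Vapour removed = 0.547×0.585×1439 = 460.47 kg/h; concentrate = 978.53 kg/h.
glucose reaching the mixer = 450.41 (from concentrate) + 1749×0.055 = 546.6 kg/h.
Product flow = 978.53 + 1749 = 2727.5 kg/h; glucose fraction = 0.200.

0.200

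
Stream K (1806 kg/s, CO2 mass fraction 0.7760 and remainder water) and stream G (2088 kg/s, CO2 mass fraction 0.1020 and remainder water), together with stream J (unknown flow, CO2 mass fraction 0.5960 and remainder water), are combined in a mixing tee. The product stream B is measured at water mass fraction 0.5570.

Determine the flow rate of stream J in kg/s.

722.9 kg/s

Let J be the unknown flow. Total out = 3894 + J.
water balance: 2279.6 + 0.404·J = 0.557·(3894 + J)
(0.404 − 0.557)·J = 0.557×3894 − 2279.6 = -110.61
J = -110.61 / -0.153 = 722.94 kg/s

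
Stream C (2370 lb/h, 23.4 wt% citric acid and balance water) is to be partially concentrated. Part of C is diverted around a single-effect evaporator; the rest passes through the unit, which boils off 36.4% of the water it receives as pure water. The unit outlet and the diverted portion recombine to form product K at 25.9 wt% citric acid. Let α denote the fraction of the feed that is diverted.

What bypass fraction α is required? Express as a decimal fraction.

0.654

All 2370×0.234 = 554.58 lb/h of citric acid reaches K, so K = 554.58/0.259 = 2141.2 lb/h and vapour = 228.76 lb/h.
The evaporator receives (1−α)·2370 of feed at 0.766 water and removes 0.364 of that water:
0.364×0.766×(1−α)×2370 = 228.76
(1−α) = 228.76/660.81 = 0.3462;  α = 0.6538.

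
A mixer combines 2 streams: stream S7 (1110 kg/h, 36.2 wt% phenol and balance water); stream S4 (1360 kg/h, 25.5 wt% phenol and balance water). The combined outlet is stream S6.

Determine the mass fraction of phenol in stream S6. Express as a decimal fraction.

Total flow out = 1110 + 1360 = 2470 kg/h.
phenol in = 1110×0.362 + 1360×0.255 = 748.62 kg/h.
phenol mass fraction in S6 = 748.62/2470 = 0.3031.

0.3031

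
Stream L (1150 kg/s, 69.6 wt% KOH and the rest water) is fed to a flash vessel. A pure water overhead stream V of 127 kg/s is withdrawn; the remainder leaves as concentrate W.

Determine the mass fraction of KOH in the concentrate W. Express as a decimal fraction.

KOH is not removed: 1150×0.696 = 800.4 kg/s of KOH enters W.
Concentrate = 1150 − 127 = 1023 kg/s.
Mass fraction = 800.4/1023 = 0.782.

0.782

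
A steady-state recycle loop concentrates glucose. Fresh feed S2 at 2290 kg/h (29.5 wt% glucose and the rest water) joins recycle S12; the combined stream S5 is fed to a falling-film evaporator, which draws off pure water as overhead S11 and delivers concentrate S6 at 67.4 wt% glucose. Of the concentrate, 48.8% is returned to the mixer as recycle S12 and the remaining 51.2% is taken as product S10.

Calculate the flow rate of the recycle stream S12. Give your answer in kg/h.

Overall glucose balance (none leaves overhead): glucose in fresh feed = glucose in product, i.e. 2290×0.295 = (1−0.488)·S6·0.674.
S6 = 675.55/(0.674×0.512) = 1957.6 kg/h.
Recycle S12 = 0.488×1957.6 = 955.32 kg/h.

955.3 kg/h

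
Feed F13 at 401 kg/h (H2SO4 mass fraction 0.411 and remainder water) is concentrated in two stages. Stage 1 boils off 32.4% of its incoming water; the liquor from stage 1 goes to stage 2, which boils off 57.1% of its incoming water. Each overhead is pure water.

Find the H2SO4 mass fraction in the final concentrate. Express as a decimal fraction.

0.706

water in feed = 401×0.589 = 236.19 kg/h.
After stage 1: water left = (1−0.324)×236.19 = 159.66; stream total = 324.47 kg/h.
After stage 2: water left = (1−0.571)×159.66 = 68.496; final concentrate = 233.31 kg/h.
H2SO4 fraction = 164.81/233.31 = 0.706.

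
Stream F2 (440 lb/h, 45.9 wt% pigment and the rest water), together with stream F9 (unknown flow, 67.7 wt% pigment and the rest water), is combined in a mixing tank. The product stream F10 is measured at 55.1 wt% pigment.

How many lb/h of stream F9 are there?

Let F9 be the unknown flow. Total out = 440 + F9.
pigment balance: 201.96 + 0.677·F9 = 0.551·(440 + F9)
(0.677 − 0.551)·F9 = 0.551×440 − 201.96 = 40.48
F9 = 40.48 / 0.126 = 321.27 lb/h

321.3 lb/h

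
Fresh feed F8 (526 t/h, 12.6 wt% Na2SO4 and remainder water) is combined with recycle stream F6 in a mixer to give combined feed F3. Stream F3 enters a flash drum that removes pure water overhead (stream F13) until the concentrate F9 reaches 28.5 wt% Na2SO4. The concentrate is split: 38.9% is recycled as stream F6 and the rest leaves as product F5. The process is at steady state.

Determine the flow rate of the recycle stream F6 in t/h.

Overall Na2SO4 balance (none leaves overhead): Na2SO4 in fresh feed = Na2SO4 in product, i.e. 526×0.126 = (1−0.389)·F9·0.285.
F9 = 66.276/(0.285×0.611) = 380.6 t/h.
Recycle F6 = 0.389×380.6 = 148.05 t/h.

148.1 t/h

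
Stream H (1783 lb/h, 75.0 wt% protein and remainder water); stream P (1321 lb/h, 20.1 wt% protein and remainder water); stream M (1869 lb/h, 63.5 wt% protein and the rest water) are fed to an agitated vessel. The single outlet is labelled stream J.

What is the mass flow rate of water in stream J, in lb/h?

water out = water in = 1783×0.250 + 1321×0.799 + 1869×0.365 = 2183.4 lb/h.

2183 lb/h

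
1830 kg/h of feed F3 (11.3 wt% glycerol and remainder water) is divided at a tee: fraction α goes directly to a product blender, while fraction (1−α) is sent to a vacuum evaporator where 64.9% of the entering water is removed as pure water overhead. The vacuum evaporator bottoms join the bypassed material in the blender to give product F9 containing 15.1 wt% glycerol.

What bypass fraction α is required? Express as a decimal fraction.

0.563

All 1830×0.113 = 206.79 kg/h of glycerol reaches F9, so F9 = 206.79/0.151 = 1369.5 kg/h and vapour = 460.53 kg/h.
The evaporator receives (1−α)·1830 of feed at 0.887 water and removes 0.649 of that water:
0.649×0.887×(1−α)×1830 = 460.53
(1−α) = 460.53/1053.5 = 0.4372;  α = 0.5628.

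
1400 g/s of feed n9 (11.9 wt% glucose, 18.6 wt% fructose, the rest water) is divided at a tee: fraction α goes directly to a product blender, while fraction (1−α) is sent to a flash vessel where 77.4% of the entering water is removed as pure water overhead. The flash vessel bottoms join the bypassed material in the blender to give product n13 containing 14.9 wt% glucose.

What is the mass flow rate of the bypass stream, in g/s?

876 g/s

All 1400×0.119 = 166.6 g/s of glucose reaches n13, so n13 = 166.6/0.149 = 1118.1 g/s and vapour = 281.88 g/s.
The evaporator receives (1−α)·1400 of feed at 0.695 water and removes 0.774 of that water:
0.774×0.695×(1−α)×1400 = 281.88
(1−α) = 281.88/753.1 = 0.3743;  α = 0.6257.
Bypass flow = 0.6257×1400 = 875.99 g/s.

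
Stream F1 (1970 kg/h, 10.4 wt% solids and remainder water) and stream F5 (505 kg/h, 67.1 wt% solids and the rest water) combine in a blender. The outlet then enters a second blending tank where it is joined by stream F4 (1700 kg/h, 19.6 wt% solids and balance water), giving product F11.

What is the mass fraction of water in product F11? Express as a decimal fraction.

Overall, product flow = 4175 kg/h.
water in = 1970×0.896 + 505×0.329 + 1700×0.804 = 3298.1 kg/h.
water fraction in F11 = 0.790.

0.790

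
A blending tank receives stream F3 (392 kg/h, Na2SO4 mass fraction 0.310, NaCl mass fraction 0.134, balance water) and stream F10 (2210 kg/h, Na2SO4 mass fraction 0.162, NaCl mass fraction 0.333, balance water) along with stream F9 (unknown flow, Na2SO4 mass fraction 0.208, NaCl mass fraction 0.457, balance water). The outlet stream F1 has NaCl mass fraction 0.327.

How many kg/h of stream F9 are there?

Let F9 be the unknown flow. Total out = 2602 + F9.
NaCl balance: 788.46 + 0.457·F9 = 0.327·(2602 + F9)
(0.457 − 0.327)·F9 = 0.327×2602 − 788.46 = 62.396
F9 = 62.396 / 0.130 = 479.97 kg/h

480 kg/h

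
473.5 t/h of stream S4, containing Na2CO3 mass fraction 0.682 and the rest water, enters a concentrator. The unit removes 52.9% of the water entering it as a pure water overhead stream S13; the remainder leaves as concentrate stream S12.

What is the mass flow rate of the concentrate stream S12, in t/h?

393.8 t/h

water entering = 473.5×0.318 = 150.57 t/h; overhead removed = 0.529×150.57 = 79.653 t/h.
Concentrate = 473.5 − 79.653 = 393.85 t/h.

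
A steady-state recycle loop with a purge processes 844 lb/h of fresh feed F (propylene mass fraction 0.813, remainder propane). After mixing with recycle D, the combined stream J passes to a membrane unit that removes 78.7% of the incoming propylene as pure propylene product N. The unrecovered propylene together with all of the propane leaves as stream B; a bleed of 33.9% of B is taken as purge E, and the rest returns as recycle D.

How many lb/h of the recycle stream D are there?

propane enters only via F and leaves only via the purge: 844×0.187 = 0.339×(propane in B), and the membrane unit passes all propane, so propane in J = propane in B = 465.57 lb/h.
propylene in J: m_A = 844×0.813 + (1−0.339)·(1−0.787)·m_A, so m_A = 686.17/0.8592 = 798.61 lb/h.
B = (1−0.787)×798.61 + 465.57 = 635.67 lb/h.
Recycle D = (1−0.339)×635.67 = 420.18 lb/h.

420.2 lb/h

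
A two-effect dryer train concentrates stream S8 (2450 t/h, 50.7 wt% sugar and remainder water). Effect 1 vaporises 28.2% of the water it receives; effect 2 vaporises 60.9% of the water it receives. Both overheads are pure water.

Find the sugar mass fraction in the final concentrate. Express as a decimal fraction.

0.786

water in feed = 2450×0.493 = 1207.8 t/h.
After stage 1: water left = (1−0.282)×1207.8 = 867.24; stream total = 2109.4 t/h.
After stage 2: water left = (1−0.609)×867.24 = 339.09; final concentrate = 1581.2 t/h.
sugar fraction = 1242.2/1581.2 = 0.786.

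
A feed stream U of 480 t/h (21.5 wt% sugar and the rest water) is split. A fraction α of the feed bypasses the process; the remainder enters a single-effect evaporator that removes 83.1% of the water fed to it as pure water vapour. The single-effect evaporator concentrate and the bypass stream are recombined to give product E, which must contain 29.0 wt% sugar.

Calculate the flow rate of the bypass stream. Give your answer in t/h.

All 480×0.215 = 103.2 t/h of sugar reaches E, so E = 103.2/0.290 = 355.86 t/h and vapour = 124.14 t/h.
The evaporator receives (1−α)·480 of feed at 0.785 water and removes 0.831 of that water:
0.831×0.785×(1−α)×480 = 124.14
(1−α) = 124.14/313.12 = 0.3965;  α = 0.6035.
Bypass flow = 0.6035×480 = 289.7 t/h.

289.7 t/h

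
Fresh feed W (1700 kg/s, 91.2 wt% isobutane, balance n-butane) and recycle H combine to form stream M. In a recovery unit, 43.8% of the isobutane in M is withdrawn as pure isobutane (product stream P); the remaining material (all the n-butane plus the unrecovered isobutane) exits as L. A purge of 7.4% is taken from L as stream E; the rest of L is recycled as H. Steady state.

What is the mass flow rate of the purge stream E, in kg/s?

284 kg/s

n-butane enters only via W and leaves only via the purge: 1700×0.088 = 0.074×(n-butane in L), and the recovery unit passes all n-butane, so n-butane in M = n-butane in L = 2021.6 kg/s.
isobutane in M: m_A = 1700×0.912 + (1−0.074)·(1−0.438)·m_A, so m_A = 1550.4/0.4796 = 3232.8 kg/s.
L = (1−0.438)×3232.8 + 2021.6 = 3838.4 kg/s.
Purge E = 0.074×3838.4 = 284.04 kg/s.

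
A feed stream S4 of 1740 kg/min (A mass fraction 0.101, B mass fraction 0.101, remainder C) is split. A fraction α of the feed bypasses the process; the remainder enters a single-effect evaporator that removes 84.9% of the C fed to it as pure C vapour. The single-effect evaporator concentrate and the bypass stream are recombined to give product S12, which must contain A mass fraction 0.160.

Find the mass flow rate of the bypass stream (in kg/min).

All 1740×0.101 = 175.74 kg/min of A reaches S12, so S12 = 175.74/0.160 = 1098.4 kg/min and vapour = 641.62 kg/min.
The evaporator receives (1−α)·1740 of feed at 0.798 C and removes 0.849 of that C:
0.849×0.798×(1−α)×1740 = 641.62
(1−α) = 641.62/1178.9 = 0.5443;  α = 0.4557.
Bypass flow = 0.4557×1740 = 792.95 kg/min.

793 kg/min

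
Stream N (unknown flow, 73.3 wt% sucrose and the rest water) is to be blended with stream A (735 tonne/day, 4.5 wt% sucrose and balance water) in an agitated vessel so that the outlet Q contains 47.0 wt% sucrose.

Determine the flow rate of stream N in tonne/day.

Let N be the unknown flow. Total out = 735 + N.
sucrose balance: 33.075 + 0.733·N = 0.470·(735 + N)
(0.733 − 0.470)·N = 0.470×735 − 33.075 = 312.38
N = 312.38 / 0.263 = 1187.7 tonne/day

1188 tonne/day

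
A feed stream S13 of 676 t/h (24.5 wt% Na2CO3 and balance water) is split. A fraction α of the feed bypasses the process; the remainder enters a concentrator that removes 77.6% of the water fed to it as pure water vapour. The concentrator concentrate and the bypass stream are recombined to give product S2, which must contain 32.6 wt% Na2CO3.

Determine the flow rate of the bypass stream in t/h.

All 676×0.245 = 165.62 t/h of Na2CO3 reaches S2, so S2 = 165.62/0.326 = 508.04 t/h and vapour = 167.96 t/h.
The evaporator receives (1−α)·676 of feed at 0.755 water and removes 0.776 of that water:
0.776×0.755×(1−α)×676 = 167.96
(1−α) = 167.96/396.05 = 0.4241;  α = 0.5759.
Bypass flow = 0.5759×676 = 389.31 t/h.

389.3 t/h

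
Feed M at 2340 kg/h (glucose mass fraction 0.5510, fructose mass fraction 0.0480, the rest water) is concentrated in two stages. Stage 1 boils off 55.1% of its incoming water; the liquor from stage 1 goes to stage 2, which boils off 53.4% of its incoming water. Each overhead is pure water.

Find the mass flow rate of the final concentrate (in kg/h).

1598 kg/h

water in feed = 2340×0.401 = 938.34 kg/h.
After stage 1: water left = (1−0.551)×938.34 = 421.31; stream total = 1823 kg/h.
After stage 2: water left = (1−0.534)×421.31 = 196.33; final concentrate = 1598 kg/h.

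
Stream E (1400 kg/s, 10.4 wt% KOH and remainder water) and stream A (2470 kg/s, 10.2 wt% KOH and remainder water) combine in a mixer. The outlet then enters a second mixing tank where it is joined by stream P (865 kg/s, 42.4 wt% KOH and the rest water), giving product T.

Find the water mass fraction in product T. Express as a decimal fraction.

Overall, product flow = 4735 kg/s.
water in = 1400×0.896 + 2470×0.898 + 865×0.576 = 3970.7 kg/s.
water fraction in T = 0.839.

0.839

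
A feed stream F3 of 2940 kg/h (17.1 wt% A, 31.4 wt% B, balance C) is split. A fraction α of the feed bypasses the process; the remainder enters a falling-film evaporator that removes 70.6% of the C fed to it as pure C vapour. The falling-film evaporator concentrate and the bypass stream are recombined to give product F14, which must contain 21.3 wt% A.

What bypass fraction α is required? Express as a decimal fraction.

0.458

All 2940×0.171 = 502.74 kg/h of A reaches F14, so F14 = 502.74/0.213 = 2360.3 kg/h and vapour = 579.72 kg/h.
The evaporator receives (1−α)·2940 of feed at 0.515 C and removes 0.706 of that C:
0.706×0.515×(1−α)×2940 = 579.72
(1−α) = 579.72/1069 = 0.5423;  α = 0.4577.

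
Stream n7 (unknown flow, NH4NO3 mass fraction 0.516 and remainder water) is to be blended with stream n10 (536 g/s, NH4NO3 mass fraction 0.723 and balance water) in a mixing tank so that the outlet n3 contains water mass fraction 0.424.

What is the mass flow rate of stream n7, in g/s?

Let n7 be the unknown flow. Total out = 536 + n7.
water balance: 148.47 + 0.484·n7 = 0.424·(536 + n7)
(0.484 − 0.424)·n7 = 0.424×536 − 148.47 = 78.792
n7 = 78.792 / 0.060 = 1313.2 g/s

1313 g/s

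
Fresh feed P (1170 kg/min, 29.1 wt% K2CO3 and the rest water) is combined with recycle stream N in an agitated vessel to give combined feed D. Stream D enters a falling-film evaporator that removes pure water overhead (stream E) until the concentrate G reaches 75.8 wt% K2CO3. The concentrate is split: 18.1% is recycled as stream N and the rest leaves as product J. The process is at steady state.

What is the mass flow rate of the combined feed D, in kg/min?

1269 kg/min

Overall K2CO3 balance (none leaves overhead): K2CO3 in fresh feed = K2CO3 in product, i.e. 1170×0.291 = (1−0.181)·G·0.758.
G = 340.47/(0.758×0.819) = 548.44 kg/min.
Recycle N = 0.181×548.44 = 99.267 kg/min.
Combined feed D = 1170 + 99.267 = 1269.3 kg/min.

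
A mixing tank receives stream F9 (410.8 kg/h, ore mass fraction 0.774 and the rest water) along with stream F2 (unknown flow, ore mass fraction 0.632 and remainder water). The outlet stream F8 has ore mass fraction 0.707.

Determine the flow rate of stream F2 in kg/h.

Let F2 be the unknown flow. Total out = 410.8 + F2.
ore balance: 317.96 + 0.632·F2 = 0.707·(410.8 + F2)
(0.632 − 0.707)·F2 = 0.707×410.8 − 317.96 = -27.524
F2 = -27.524 / -0.075 = 366.98 kg/h

367 kg/h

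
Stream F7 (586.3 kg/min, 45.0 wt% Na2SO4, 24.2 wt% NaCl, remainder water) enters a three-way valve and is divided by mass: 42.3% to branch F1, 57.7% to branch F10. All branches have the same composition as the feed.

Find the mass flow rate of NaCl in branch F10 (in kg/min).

81.87 kg/min

Branch F10 total = 0.577×586.3 = 338.3 kg/min.
NaCl in F10 = 0.242×338.3 = 81.867 kg/min.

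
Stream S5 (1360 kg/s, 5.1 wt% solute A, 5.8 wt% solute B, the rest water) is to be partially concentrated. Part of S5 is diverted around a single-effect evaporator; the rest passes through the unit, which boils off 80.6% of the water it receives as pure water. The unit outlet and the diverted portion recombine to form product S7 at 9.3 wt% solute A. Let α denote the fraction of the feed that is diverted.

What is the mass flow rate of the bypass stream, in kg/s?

504.8 kg/s

All 1360×0.051 = 69.36 kg/s of solute A reaches S7, so S7 = 69.36/0.093 = 745.81 kg/s and vapour = 614.19 kg/s.
The evaporator receives (1−α)·1360 of feed at 0.891 water and removes 0.806 of that water:
0.806×0.891×(1−α)×1360 = 614.19
(1−α) = 614.19/976.68 = 0.6289;  α = 0.3711.
Bypass flow = 0.3711×1360 = 504.75 kg/s.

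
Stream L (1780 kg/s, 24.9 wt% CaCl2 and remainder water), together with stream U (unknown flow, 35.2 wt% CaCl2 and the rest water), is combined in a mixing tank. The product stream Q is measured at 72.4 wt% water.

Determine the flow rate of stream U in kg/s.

632.4 kg/s

Let U be the unknown flow. Total out = 1780 + U.
water balance: 1336.8 + 0.648·U = 0.724·(1780 + U)
(0.648 − 0.724)·U = 0.724×1780 − 1336.8 = -48.06
U = -48.06 / -0.076 = 632.37 kg/s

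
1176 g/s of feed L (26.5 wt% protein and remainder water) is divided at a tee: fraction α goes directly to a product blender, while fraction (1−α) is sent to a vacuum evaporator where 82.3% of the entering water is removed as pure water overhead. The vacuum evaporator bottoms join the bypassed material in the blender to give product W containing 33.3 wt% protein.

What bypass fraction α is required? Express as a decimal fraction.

All 1176×0.265 = 311.64 g/s of protein reaches W, so W = 311.64/0.333 = 935.86 g/s and vapour = 240.14 g/s.
The evaporator receives (1−α)·1176 of feed at 0.735 water and removes 0.823 of that water:
0.823×0.735×(1−α)×1176 = 240.14
(1−α) = 240.14/711.37 = 0.3376;  α = 0.6624.

0.662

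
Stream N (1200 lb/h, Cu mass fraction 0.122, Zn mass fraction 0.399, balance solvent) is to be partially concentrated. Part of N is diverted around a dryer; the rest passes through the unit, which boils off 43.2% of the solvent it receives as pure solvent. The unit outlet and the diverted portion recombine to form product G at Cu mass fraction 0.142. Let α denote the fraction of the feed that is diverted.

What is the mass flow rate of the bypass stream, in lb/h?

All 1200×0.122 = 146.4 lb/h of Cu reaches G, so G = 146.4/0.142 = 1031 lb/h and vapour = 169.01 lb/h.
The evaporator receives (1−α)·1200 of feed at 0.479 solvent and removes 0.432 of that solvent:
0.432×0.479×(1−α)×1200 = 169.01
(1−α) = 169.01/248.31 = 0.6806;  α = 0.3194.
Bypass flow = 0.3194×1200 = 383.22 lb/h.

383.2 lb/h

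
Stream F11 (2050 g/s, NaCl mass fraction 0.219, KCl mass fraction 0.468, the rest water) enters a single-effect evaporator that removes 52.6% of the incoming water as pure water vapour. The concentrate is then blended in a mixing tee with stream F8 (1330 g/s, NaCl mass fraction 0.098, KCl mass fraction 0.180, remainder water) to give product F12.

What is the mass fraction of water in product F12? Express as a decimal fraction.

0.416

Vapour removed = 0.526×0.313×2050 = 337.51 g/s; concentrate = 1712.5 g/s.
water reaching the mixer = 304.14 (from concentrate) + 1330×0.722 = 1264.4 g/s.
Product flow = 1712.5 + 1330 = 3042.5 g/s; water fraction = 0.416.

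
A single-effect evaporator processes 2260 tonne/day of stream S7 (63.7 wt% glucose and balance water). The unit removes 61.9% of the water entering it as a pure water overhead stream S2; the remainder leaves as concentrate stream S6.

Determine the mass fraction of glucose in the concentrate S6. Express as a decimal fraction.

0.822

glucose is not removed: 2260×0.637 = 1439.6 tonne/day of glucose enters S6.
water entering = 2260×0.363 = 820.38 tonne/day; overhead removed = 0.619×820.38 = 507.82 tonne/day.
Concentrate = 2260 − 507.82 = 1752.2 tonne/day.
Mass fraction = 1439.6/1752.2 = 0.822.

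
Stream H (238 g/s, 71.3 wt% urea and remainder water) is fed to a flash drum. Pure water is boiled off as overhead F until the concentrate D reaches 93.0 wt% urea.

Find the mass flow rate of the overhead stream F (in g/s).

urea is conserved: 238×0.713 = 169.69 g/s all reports to the concentrate.
Concentrate = 169.69/(target fraction) = 182.47 g/s.
Overhead = 238 − 182.47 = 55.533 g/s.

55.53 g/s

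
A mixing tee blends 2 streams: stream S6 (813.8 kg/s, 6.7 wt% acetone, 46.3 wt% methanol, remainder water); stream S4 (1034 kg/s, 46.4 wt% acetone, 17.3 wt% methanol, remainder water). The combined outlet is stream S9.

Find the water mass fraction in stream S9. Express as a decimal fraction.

0.410

Total flow out = 813.8 + 1034 = 1847.8 kg/s.
water in = 813.8×0.470 + 1034×0.363 = 757.83 kg/s.
water mass fraction in S9 = 757.83/1847.8 = 0.410.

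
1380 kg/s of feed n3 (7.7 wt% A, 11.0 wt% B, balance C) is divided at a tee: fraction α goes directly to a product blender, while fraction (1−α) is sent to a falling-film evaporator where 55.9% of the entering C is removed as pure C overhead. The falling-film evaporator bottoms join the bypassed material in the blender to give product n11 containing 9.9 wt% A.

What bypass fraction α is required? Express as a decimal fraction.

All 1380×0.077 = 106.26 kg/s of A reaches n11, so n11 = 106.26/0.099 = 1073.3 kg/s and vapour = 306.67 kg/s.
The evaporator receives (1−α)·1380 of feed at 0.813 C and removes 0.559 of that C:
0.559×0.813×(1−α)×1380 = 306.67
(1−α) = 306.67/627.16 = 0.4890;  α = 0.5110.

0.511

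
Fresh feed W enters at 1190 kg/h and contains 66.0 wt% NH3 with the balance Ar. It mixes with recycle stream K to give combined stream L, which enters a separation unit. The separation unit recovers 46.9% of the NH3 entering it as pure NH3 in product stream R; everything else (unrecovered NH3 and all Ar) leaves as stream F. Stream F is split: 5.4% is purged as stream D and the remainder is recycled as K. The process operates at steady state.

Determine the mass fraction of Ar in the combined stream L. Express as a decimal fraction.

Ar enters only via W and leaves only via the purge: 1190×0.340 = 0.054×(Ar in F), and the separation unit passes all Ar, so Ar in L = Ar in F = 7492.6 kg/h.
NH3 in L: m_A = 1190×0.660 + (1−0.054)·(1−0.469)·m_A, so m_A = 785.4/0.4977 = 1578.1 kg/h.
L = 1578.1 + 7492.6 = 9070.7 kg/h.
Ar fraction in L = 7492.6/9070.7 = 0.826.

0.826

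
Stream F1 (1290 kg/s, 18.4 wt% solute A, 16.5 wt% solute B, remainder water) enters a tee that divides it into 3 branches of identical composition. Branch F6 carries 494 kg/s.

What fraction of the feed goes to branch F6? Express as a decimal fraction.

Fraction to F6 = 494/1290 = 0.3829.

0.383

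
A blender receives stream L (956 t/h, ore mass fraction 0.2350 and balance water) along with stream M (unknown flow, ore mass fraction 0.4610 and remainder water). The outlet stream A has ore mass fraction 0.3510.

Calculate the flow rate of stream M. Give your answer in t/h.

Let M be the unknown flow. Total out = 956 + M.
ore balance: 224.66 + 0.461·M = 0.351·(956 + M)
(0.461 − 0.351)·M = 0.351×956 − 224.66 = 110.9
M = 110.9 / 0.110 = 1008.1 t/h

1008 t/h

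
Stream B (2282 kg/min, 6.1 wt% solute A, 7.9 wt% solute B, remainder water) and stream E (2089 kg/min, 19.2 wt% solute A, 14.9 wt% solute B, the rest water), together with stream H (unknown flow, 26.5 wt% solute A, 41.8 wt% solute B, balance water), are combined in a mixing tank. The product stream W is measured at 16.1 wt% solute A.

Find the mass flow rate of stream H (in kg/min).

1572 kg/min

Let H be the unknown flow. Total out = 4371 + H.
solute A balance: 540.29 + 0.265·H = 0.161·(4371 + H)
(0.265 − 0.161)·H = 0.161×4371 − 540.29 = 163.44
H = 163.44 / 0.104 = 1571.5 kg/min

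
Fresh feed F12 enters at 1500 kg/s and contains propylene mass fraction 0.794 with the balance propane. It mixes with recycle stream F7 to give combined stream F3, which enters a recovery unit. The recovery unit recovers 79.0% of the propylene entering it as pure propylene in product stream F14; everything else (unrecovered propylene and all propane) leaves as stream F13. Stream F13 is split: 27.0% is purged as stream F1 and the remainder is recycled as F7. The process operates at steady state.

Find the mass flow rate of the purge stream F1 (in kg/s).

388.8 kg/s

propane enters only via F12 and leaves only via the purge: 1500×0.206 = 0.270×(propane in F13), and the recovery unit passes all propane, so propane in F3 = propane in F13 = 1144.4 kg/s.
propylene in F3: m_A = 1500×0.794 + (1−0.270)·(1−0.790)·m_A, so m_A = 1191/0.8467 = 1406.6 kg/s.
F13 = (1−0.790)×1406.6 + 1144.4 = 1439.8 kg/s.
Purge F1 = 0.270×1439.8 = 388.76 kg/s.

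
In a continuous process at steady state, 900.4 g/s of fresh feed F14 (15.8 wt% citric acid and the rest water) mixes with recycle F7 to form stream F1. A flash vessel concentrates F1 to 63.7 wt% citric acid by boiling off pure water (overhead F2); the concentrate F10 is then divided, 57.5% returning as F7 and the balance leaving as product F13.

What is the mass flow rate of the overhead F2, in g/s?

677.1 g/s

Overall citric acid balance (none leaves overhead): citric acid in fresh feed = citric acid in product, i.e. 900.4×0.158 = (1−0.575)·F10·0.637.
F10 = 142.26/(0.637×0.425) = 525.49 g/s.
Recycle F7 = 0.575×525.49 = 302.16 g/s.
Combined feed F1 = 900.4 + 302.16 = 1202.6 g/s.
Overhead F2 = F1 − F10 = 1202.6 − 525.49 = 677.07 g/s.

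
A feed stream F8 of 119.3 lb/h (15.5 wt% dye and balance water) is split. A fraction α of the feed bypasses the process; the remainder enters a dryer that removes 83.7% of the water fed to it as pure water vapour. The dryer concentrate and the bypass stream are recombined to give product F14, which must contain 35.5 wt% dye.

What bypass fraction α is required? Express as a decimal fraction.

All 119.3×0.155 = 18.491 lb/h of dye reaches F14, so F14 = 18.491/0.355 = 52.089 lb/h and vapour = 67.211 lb/h.
The evaporator receives (1−α)·119.3 of feed at 0.845 water and removes 0.837 of that water:
0.837×0.845×(1−α)×119.3 = 67.211
(1−α) = 67.211/84.377 = 0.7966;  α = 0.2034.

0.203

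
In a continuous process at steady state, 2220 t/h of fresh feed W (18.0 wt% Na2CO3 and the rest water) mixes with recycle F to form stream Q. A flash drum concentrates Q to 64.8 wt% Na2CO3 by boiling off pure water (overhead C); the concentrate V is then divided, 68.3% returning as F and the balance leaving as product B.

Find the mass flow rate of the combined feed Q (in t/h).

Overall Na2CO3 balance (none leaves overhead): Na2CO3 in fresh feed = Na2CO3 in product, i.e. 2220×0.180 = (1−0.683)·V·0.648.
V = 399.6/(0.648×0.317) = 1945.3 t/h.
Recycle F = 0.683×1945.3 = 1328.7 t/h.
Combined feed Q = 2220 + 1328.7 = 3548.7 t/h.

3549 t/h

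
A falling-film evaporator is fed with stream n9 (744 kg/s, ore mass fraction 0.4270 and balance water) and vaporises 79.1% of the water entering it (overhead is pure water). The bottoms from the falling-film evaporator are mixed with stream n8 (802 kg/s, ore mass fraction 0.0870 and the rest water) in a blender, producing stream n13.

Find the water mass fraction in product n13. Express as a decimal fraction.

0.6795

Vapour removed = 0.791×0.573×744 = 337.21 kg/s; concentrate = 406.79 kg/s.
water reaching the mixer = 89.099 (from concentrate) + 802×0.913 = 821.33 kg/s.
Product flow = 406.79 + 802 = 1208.8 kg/s; water fraction = 0.6795.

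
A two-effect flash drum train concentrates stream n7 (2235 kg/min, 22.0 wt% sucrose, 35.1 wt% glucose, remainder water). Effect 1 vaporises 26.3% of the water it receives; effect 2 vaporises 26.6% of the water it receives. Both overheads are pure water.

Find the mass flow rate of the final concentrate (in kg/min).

water in feed = 2235×0.429 = 958.81 kg/min.
After stage 1: water left = (1−0.263)×958.81 = 706.65; stream total = 1982.8 kg/min.
After stage 2: water left = (1−0.266)×706.65 = 518.68; final concentrate = 1794.9 kg/min.

1795 kg/min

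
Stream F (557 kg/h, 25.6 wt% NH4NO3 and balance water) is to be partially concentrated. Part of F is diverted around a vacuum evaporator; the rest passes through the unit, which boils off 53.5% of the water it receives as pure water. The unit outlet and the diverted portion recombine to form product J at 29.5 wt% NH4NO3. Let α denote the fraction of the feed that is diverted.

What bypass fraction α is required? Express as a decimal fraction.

All 557×0.256 = 142.59 kg/h of NH4NO3 reaches J, so J = 142.59/0.295 = 483.36 kg/h and vapour = 73.637 kg/h.
The evaporator receives (1−α)·557 of feed at 0.744 water and removes 0.535 of that water:
0.535×0.744×(1−α)×557 = 73.637
(1−α) = 73.637/221.71 = 0.3321;  α = 0.6679.

0.668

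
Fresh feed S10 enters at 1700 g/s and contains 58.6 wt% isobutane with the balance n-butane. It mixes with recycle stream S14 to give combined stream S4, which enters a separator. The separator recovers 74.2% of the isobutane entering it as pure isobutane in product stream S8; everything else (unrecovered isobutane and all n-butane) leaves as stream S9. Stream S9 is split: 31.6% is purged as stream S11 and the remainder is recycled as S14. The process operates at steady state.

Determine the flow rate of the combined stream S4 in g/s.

n-butane enters only via S10 and leaves only via the purge: 1700×0.414 = 0.316×(n-butane in S9), and the separator passes all n-butane, so n-butane in S4 = n-butane in S9 = 2227.2 g/s.
isobutane in S4: m_A = 1700×0.586 + (1−0.316)·(1−0.742)·m_A, so m_A = 996.2/0.8235 = 1209.7 g/s.
S4 = 1209.7 + 2227.2 = 3436.9 g/s.

3437 g/s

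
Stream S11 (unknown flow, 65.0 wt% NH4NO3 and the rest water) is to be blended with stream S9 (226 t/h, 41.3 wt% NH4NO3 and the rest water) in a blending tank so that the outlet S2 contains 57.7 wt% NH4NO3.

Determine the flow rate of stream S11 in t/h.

507.7 t/h

Let S11 be the unknown flow. Total out = 226 + S11.
NH4NO3 balance: 93.338 + 0.650·S11 = 0.577·(226 + S11)
(0.650 − 0.577)·S11 = 0.577×226 − 93.338 = 37.064
S11 = 37.064 / 0.073 = 507.73 t/h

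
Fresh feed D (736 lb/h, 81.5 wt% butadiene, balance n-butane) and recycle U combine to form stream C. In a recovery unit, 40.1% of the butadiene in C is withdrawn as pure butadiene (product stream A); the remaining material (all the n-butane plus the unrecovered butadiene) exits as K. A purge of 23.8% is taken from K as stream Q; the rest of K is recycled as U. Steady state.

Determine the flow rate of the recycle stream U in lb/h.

939.6 lb/h

n-butane enters only via D and leaves only via the purge: 736×0.185 = 0.238×(n-butane in K), and the recovery unit passes all n-butane, so n-butane in C = n-butane in K = 572.1 lb/h.
butadiene in C: m_A = 736×0.815 + (1−0.238)·(1−0.401)·m_A, so m_A = 599.84/0.5436 = 1103.5 lb/h.
K = (1−0.401)×1103.5 + 572.1 = 1233.1 lb/h.
Recycle U = (1−0.238)×1233.1 = 939.64 lb/h.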